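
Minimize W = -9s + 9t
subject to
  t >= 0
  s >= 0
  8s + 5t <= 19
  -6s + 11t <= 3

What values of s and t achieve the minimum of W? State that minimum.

Vertices and W = -9s + 9t:
  (0, 0) → W = 0
  (19/8, 0) → W = -171/8
  (0, 3/11) → W = 27/11
  (97/59, 69/59) → W = -252/59

The optimum lies where t = 0 and 8s + 5t = 19.
Solving simultaneously gives s = 19/8, t = 0.

s = 19/8, t = 0, minimum W = -171/8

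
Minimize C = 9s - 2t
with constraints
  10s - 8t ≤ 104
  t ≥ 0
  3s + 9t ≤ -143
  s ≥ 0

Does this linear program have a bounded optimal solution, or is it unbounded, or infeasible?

The boundaries 10s - 8t = 104 and t = 0 meet at (52/5, 0), but that point violates 3s + 9t ≤ -143. Every candidate vertex is excluded by some other constraint, so the feasible region is empty.

infeasible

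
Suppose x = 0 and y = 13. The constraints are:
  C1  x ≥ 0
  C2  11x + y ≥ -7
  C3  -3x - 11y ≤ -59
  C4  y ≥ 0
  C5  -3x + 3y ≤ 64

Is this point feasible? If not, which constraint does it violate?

C1: 0 ≥ 0 ✓
C2: 13 ≥ -7 ✓
C3: -143 ≤ -59 ✓
C4: 13 ≥ 0 ✓
C5: 39 ≤ 64 ✓

feasible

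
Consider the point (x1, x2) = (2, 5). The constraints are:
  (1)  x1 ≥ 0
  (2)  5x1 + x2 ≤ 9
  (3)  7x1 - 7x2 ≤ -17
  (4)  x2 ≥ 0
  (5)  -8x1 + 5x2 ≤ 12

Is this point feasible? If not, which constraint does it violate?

Constraint (2): 5x1 + x2 = 15, which is not ≤ 9. All other constraints are satisfied.

not feasible — violates (2)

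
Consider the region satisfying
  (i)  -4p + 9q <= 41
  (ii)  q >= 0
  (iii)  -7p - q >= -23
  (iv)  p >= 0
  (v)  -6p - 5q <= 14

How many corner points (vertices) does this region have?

Pairwise boundary intersections that survive every other constraint:
  (166/67, 379/67)
  (0, 41/9)
  (23/7, 0)
  (0, 0)

4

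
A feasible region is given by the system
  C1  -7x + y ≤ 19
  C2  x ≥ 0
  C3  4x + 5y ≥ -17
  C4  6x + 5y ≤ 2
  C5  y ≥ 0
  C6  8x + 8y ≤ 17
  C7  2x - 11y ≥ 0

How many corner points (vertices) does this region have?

The feasible vertices (each the meet of two boundaries and inside every other half-plane) are:
  (0, 0)
  (1/3, 0)
  (11/38, 1/19)

3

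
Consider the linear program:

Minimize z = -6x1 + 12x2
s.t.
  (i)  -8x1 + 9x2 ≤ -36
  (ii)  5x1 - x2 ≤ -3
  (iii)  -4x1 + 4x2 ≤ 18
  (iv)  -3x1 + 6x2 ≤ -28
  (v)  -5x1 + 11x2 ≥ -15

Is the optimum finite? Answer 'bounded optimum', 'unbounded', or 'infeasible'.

The boundaries -8x1 + 9x2 = -36 and -4x1 + 4x2 = 18 meet at (-153/2, -72), but that point violates -5x1 + 11x2 ≥ -15. Every candidate vertex is excluded by some other constraint, so the feasible region is empty.

infeasible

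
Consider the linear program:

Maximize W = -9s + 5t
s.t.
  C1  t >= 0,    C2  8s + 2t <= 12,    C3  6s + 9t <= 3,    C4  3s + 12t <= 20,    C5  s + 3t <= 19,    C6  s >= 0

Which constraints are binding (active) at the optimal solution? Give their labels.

Feasible corners and W = -9s + 5t:
  (1/2, 0) → W = -9/2
  (0, 0) → W = 0
  (0, 1/3) → W = 5/3

The maximum is at (0, 1/3). Substituting into each constraint, equality holds for C3 and C6; the remaining constraints have slack.

C3 and C6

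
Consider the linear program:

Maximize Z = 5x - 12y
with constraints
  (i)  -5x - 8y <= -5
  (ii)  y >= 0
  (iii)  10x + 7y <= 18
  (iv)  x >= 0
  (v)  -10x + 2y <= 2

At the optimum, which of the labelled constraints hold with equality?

Feasible corners and Z = 5x - 12y:
  (1, 0) → Z = 5
  (0, 5/8) → Z = -15/2
  (9/5, 0) → Z = 9
  (11/45, 20/9) → Z = -229/9
  (0, 1) → Z = -12

The maximum is at (9/5, 0). Substituting into each constraint, equality holds for (ii) and (iii); the remaining constraints have slack.

(ii) and (iii)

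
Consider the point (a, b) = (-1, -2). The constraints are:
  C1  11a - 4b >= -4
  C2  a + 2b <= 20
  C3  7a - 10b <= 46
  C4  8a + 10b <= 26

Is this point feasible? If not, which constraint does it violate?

feasible

C1: -3 ≥ -4 ✓
C2: -5 ≤ 20 ✓
C3: 13 ≤ 46 ✓
C4: -28 ≤ 26 ✓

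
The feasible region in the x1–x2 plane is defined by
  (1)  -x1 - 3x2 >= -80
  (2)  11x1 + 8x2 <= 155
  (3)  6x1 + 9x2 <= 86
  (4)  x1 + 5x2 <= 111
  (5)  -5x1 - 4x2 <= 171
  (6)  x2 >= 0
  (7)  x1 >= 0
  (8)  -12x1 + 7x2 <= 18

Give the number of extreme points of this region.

5

Pairwise boundary intersections that survive every other constraint:
  (707/51, 16/51)
  (155/11, 0)
  (44/15, 38/5)
  (0, 0)
  (0, 18/7)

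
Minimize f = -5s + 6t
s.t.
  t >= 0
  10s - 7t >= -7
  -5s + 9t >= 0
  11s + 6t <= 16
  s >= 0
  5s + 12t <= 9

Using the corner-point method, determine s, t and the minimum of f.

The binding constraints are -5s + 9t = 0 and 5s + 12t = 9.
Solving simultaneously gives s = 27/35, t = 3/7.

s = 27/35, t = 3/7, minimum f = -9/7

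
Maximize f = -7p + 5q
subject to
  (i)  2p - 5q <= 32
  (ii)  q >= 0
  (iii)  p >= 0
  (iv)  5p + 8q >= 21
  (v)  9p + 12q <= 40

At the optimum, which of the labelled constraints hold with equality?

(iii) and (v)

Feasible corners and f = -7p + 5q:
  (21/5, 0) → f = -147/5
  (40/9, 0) → f = -280/9
  (0, 21/8) → f = 105/8
  (0, 10/3) → f = 50/3

The maximum is at (0, 10/3). Substituting into each constraint, equality holds for (iii) and (v); the remaining constraints have slack.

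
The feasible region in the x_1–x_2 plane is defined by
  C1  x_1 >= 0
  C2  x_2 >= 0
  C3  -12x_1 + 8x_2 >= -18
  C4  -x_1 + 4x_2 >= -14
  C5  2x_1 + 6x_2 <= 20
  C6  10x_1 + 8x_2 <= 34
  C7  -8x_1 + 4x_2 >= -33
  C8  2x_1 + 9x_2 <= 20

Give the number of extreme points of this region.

Intersecting each pair of boundary lines and keeping only the points that satisfy every inequality leaves:
  (0, 0)
  (0, 20/9)
  (3/2, 0)
  (26/11, 57/44)
  (73/37, 66/37)

5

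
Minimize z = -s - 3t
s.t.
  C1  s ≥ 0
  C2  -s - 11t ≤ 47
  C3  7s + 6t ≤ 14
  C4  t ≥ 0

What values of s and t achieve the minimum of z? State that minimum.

Extreme points and z = -s - 3t:
  (0, 7/3) → z = -7
  (0, 0) → z = 0
  (2, 0) → z = -2

The optimum lies where s = 0 and 7s + 6t = 14.
Solving simultaneously gives s = 0, t = 7/3.

s = 0, t = 7/3, minimum z = -7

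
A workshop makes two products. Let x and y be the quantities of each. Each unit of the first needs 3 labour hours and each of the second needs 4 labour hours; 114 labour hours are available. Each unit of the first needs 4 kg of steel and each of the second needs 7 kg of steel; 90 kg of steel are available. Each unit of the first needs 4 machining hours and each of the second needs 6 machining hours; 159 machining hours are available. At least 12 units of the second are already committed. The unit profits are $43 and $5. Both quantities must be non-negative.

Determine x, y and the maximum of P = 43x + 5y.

The optimum lies where 4x + 7y = 90 and y = 12.
Solving simultaneously gives x = 3/2, y = 12.

x = 3/2, y = 12, maximum P = 249/2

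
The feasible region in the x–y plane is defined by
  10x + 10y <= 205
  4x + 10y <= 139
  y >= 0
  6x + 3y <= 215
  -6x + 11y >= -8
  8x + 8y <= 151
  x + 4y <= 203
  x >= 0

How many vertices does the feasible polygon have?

5

Intersecting each pair of boundary lines and keeping only the points that satisfy every inequality leaves:
  (199/24, 127/12)
  (0, 139/10)
  (4/3, 0)
  (0, 0)
  (1725/136, 421/68)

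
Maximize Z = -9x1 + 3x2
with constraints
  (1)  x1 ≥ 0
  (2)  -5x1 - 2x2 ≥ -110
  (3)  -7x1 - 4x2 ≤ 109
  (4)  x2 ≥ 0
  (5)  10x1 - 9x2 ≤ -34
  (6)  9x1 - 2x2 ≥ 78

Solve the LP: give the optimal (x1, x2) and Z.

Extreme points and Z = -9x1 + 3x2:
  (922/65, 254/13) → Z = -4488/65
  (94/7, 150/7) → Z = -396/7
  (770/61, 1086/61) → Z = -3672/61

x1 = 94/7, x2 = 150/7, maximum Z = -396/7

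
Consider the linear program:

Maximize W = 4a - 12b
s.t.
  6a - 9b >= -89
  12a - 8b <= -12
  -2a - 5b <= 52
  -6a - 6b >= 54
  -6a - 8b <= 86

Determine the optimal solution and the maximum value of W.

a = -49/9, b = -20/3, maximum W = 524/9

Feasible corners and W = 4a - 12b:
  (-34/3, 7/3) → W = -220/3
  (-743/51, 3/17) → W = -3080/51
  (-21/5, -24/5) → W = 204/5
  (-49/9, -20/3) → W = 524/9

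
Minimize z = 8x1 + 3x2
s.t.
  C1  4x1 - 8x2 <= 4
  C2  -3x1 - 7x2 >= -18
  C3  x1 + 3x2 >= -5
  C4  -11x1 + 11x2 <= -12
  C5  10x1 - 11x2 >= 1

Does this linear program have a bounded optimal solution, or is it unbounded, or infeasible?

Vertices and z = 8x1 + 3x2:
  (43/13, 15/13) → z = 389/13
  (13/11, 1/11) → z = 107/11
  (141/55, 81/55) → z = 1371/55
The feasible region has finitely many vertices and no improving ray; the minimum is 107/11 at (13/11, 1/11).

bounded optimum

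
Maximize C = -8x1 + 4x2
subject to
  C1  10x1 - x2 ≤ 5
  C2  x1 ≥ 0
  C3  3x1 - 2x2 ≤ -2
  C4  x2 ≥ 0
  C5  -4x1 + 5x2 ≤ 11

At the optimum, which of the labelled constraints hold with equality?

C2 and C5

Vertices and C = -8x1 + 4x2:
  (12/17, 35/17) → C = 44/17
  (18/23, 65/23) → C = 116/23
  (0, 1) → C = 4
  (0, 11/5) → C = 44/5

The maximum is at (0, 11/5). Substituting into each constraint, equality holds for C2 and C5; the remaining constraints have slack.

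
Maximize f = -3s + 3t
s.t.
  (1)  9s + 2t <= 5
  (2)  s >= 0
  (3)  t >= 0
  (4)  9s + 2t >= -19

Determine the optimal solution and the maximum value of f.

s = 0, t = 5/2, maximum f = 15/2

Corner points and f = -3s + 3t:
  (0, 5/2) → f = 15/2
  (5/9, 0) → f = -5/3
  (0, 0) → f = 0

The binding constraints are 9s + 2t = 5 and s = 0.
Solving simultaneously gives s = 0, t = 5/2.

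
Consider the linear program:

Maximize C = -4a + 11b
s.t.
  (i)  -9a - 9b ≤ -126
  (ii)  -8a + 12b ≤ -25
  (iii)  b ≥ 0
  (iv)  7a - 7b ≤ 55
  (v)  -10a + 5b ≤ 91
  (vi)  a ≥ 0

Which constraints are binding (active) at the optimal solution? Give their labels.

(ii) and (iv)

Extreme points and C = -4a + 11b:
  (193/20, 87/20) → C = 37/4
  (153/14, 43/14) → C = -139/14
  (485/28, 265/28) → C = 975/28

The maximum is at (485/28, 265/28). Substituting into each constraint, equality holds for (ii) and (iv); the remaining constraints have slack.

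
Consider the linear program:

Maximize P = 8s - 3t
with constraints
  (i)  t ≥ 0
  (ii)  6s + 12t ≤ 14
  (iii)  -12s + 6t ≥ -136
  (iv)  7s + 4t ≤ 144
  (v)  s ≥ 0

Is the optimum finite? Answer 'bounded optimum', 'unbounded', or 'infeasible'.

bounded optimum

Feasible corners and P = 8s - 3t:
  (7/3, 0) → P = 56/3
  (0, 0) → P = 0
  (0, 7/6) → P = -7/2
The feasible region has finitely many vertices and no improving ray; the maximum is 56/3 at (7/3, 0).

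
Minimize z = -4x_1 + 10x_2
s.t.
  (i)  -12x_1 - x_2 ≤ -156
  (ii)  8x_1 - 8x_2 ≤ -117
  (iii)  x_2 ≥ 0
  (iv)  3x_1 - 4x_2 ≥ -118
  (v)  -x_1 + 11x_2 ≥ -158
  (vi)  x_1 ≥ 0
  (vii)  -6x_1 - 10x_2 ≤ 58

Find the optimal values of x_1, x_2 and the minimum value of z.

x_1 = 87/8, x_2 = 51/2, minimum z = 423/2

Extreme points and z = -4x_1 + 10x_2:
  (87/8, 51/2) → z = 423/2
  (506/51, 628/17) → z = 16816/51
  (119/2, 593/8) → z = 2013/4

The binding constraints are -12x_1 - x_2 = -156 and 8x_1 - 8x_2 = -117.
Solving simultaneously gives x_1 = 87/8, x_2 = 51/2.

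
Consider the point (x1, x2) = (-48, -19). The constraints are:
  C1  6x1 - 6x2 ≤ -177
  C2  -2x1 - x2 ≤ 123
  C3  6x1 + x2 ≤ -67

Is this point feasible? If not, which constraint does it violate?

not feasible — violates C1

Constraint C1: 6x1 - 6x2 = -174, which is not ≤ -177. All other constraints are satisfied.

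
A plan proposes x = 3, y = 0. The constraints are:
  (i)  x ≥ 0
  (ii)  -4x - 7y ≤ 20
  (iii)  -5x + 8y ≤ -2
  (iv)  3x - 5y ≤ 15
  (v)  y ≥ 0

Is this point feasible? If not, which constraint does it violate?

feasible

(i): 3 ≥ 0 ✓
(ii): -12 ≤ 20 ✓
(iii): -15 ≤ -2 ✓
(iv): 9 ≤ 15 ✓
(v): 0 ≥ 0 ✓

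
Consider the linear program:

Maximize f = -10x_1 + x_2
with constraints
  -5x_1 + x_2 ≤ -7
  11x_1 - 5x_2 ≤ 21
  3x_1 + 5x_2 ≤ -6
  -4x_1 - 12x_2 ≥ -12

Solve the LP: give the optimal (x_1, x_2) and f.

x_1 = 1, x_2 = -2, maximum f = -12

Feasible corners and f = -10x_1 + x_2:
  (1, -2) → f = -12
  (29/28, -51/28) → f = -341/28
  (15/14, -129/70) → f = -879/70

The optimum lies where -5x_1 + x_2 = -7 and 11x_1 - 5x_2 = 21.
Solving simultaneously gives x_1 = 1, x_2 = -2.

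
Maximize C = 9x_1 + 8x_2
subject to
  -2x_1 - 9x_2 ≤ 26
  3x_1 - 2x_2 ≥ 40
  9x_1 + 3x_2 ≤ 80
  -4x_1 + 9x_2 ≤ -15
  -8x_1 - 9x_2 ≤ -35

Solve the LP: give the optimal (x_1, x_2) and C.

x_1 = 280/27, x_2 = -40/9, maximum C = 520/9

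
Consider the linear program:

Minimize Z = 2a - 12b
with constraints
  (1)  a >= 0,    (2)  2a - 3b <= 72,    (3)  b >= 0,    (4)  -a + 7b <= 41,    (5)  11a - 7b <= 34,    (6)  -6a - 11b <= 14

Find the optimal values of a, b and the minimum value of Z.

The binding constraints are a = 0 and -a + 7b = 41.
Solving simultaneously gives a = 0, b = 41/7.

a = 0, b = 41/7, minimum Z = -492/7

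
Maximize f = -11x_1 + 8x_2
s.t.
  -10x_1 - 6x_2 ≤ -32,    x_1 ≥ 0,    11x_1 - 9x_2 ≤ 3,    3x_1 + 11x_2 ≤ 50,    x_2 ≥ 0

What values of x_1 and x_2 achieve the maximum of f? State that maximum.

Vertices and f = -11x_1 + 8x_2:
  (51/26, 161/78) → f = -395/78
  (13/23, 101/23) → f = 665/23
  (483/148, 541/148) → f = -985/148

The optimum lies where -10x_1 - 6x_2 = -32 and 3x_1 + 11x_2 = 50.
Solving simultaneously gives x_1 = 13/23, x_2 = 101/23.

x_1 = 13/23, x_2 = 101/23, maximum f = 665/23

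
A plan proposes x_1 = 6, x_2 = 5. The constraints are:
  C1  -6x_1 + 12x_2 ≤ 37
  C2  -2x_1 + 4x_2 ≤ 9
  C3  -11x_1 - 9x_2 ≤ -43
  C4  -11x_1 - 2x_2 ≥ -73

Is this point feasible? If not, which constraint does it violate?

Constraint C4: -11x_1 - 2x_2 = -76, which is not ≥ -73. All other constraints are satisfied.

not feasible — violates C4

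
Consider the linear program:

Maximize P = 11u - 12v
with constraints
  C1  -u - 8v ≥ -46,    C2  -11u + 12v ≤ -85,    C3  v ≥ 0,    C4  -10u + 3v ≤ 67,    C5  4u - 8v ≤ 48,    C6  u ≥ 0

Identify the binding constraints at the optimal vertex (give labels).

C1 and C5

Extreme points and P = 11u - 12v:
  (308/25, 421/100) → P = 85
  (94/5, 17/5) → P = 166
  (85/11, 0) → P = 85
  (12, 0) → P = 132

The maximum is at (94/5, 17/5). Substituting into each constraint, equality holds for C1 and C5; the remaining constraints have slack.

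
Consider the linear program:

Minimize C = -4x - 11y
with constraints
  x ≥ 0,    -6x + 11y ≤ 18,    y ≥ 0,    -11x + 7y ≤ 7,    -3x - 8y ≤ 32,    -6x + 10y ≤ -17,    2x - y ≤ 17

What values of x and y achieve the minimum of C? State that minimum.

Corner points and C = -4x - 11y:
  (17/6, 0) → C = -34/3
  (17/2, 0) → C = -34
  (153/14, 34/7) → C = -680/7

x = 153/14, y = 34/7, minimum C = -680/7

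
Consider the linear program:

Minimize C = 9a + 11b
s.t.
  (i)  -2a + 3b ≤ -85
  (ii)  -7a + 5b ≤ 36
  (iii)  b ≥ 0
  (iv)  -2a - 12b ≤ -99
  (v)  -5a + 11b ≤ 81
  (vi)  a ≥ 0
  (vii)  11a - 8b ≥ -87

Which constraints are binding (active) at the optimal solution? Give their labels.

(i) and (iv)

Vertices and C = 9a + 11b:
  (439/10, 14/15) → C = 12161/30
  (1178/7, 587/7) → C = 2437
  (99/2, 0) → C = 891/2
The feasible region is unbounded (it extends along (11, 5), (1, 0)), but C strictly increases along every unbounded feasible direction, so there is no improving ray and the minimum is attained at a vertex.

The minimum is at (439/10, 14/15). Substituting into each constraint, equality holds for (i) and (iv); the remaining constraints have slack.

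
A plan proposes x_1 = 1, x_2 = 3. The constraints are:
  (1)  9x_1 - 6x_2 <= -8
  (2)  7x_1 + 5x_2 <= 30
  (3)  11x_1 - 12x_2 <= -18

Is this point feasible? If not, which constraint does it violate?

feasible

(1): -9 ≤ -8 ✓
(2): 22 ≤ 30 ✓
(3): -25 ≤ -18 ✓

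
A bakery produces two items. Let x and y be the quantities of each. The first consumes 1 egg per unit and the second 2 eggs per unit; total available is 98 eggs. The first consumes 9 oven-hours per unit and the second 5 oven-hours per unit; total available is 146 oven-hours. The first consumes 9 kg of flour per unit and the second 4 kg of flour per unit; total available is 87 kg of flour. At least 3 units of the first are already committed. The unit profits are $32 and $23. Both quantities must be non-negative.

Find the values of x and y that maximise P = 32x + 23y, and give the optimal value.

x = 3, y = 15, maximum P = 441

At the optimal vertex, 9x + 4y = 87 and x = 3.
Solving simultaneously gives x = 3, y = 15.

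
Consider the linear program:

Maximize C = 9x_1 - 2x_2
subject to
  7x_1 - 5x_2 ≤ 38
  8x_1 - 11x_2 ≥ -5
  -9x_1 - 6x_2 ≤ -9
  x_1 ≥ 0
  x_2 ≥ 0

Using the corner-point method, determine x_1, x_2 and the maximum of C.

Feasible corners and C = 9x_1 - 2x_2:
  (443/37, 339/37) → C = 3309/37
  (38/7, 0) → C = 342/7
  (23/49, 39/49) → C = 129/49
  (1, 0) → C = 9

At the optimal vertex, 7x_1 - 5x_2 = 38 and 8x_1 - 11x_2 = -5.
Solving simultaneously gives x_1 = 443/37, x_2 = 339/37.

x_1 = 443/37, x_2 = 339/37, maximum C = 3309/37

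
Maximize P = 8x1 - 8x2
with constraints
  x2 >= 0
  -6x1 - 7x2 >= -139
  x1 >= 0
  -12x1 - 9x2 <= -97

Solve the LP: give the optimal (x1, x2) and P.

x1 = 139/6, x2 = 0, maximum P = 556/3

Vertices and P = 8x1 - 8x2:
  (139/6, 0) → P = 556/3
  (97/12, 0) → P = 194/3
  (0, 139/7) → P = -1112/7
  (0, 97/9) → P = -776/9

The binding constraints are x2 = 0 and -6x1 - 7x2 = -139.
Solving simultaneously gives x1 = 139/6, x2 = 0.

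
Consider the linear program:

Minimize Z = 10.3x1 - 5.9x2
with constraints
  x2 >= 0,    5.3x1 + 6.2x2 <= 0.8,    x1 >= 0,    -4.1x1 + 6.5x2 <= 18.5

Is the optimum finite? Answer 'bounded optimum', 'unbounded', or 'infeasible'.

Feasible corners and Z = 10.3x1 - 5.9x2:
  (8/53, 0) → Z = 412/265
  (0, 0) → Z = 0
  (0, 4/31) → Z = -118/155
The feasible region has finitely many vertices and no improving ray; the minimum is -118/155 at (0, 4/31).

bounded optimum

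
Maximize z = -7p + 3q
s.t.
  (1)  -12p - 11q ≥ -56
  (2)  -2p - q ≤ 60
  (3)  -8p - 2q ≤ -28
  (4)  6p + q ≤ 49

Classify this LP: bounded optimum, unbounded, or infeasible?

bounded optimum

Corner points and z = -7p + 3q:
  (49/16, 7/4) → z = -259/16
  (161/18, -14/3) → z = -1379/18
  (35/2, -56) → z = -581/2
The feasible region has finitely many vertices and no improving ray; the maximum is -259/16 at (49/16, 7/4).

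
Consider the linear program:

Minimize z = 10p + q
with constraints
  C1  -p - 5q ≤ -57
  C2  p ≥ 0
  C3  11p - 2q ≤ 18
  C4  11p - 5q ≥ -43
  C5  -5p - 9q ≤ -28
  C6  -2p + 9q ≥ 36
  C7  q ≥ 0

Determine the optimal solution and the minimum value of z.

p = 7/6, q = 67/6, minimum z = 137/6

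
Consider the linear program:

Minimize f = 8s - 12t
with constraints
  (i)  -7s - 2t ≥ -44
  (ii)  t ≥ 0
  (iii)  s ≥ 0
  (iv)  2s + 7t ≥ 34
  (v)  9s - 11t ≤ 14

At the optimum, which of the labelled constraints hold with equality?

(i) and (iii)

Extreme points and f = 8s - 12t:
  (0, 22) → f = -264
  (16/3, 10/3) → f = 8/3
  (0, 34/7) → f = -408/7

The minimum is at (0, 22). Substituting into each constraint, equality holds for (i) and (iii); the remaining constraints have slack.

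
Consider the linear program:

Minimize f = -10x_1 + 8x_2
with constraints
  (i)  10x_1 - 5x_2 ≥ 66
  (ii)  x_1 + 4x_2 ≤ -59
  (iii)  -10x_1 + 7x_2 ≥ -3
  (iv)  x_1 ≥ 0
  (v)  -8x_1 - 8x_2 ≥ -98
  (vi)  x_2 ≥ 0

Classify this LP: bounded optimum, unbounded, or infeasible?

The boundaries -8x_1 - 8x_2 = -98 and x_2 = 0 meet at (49/4, 0), but that point violates x_1 + 4x_2 ≤ -59. Every candidate vertex is excluded by some other constraint, so the feasible region is empty.

infeasible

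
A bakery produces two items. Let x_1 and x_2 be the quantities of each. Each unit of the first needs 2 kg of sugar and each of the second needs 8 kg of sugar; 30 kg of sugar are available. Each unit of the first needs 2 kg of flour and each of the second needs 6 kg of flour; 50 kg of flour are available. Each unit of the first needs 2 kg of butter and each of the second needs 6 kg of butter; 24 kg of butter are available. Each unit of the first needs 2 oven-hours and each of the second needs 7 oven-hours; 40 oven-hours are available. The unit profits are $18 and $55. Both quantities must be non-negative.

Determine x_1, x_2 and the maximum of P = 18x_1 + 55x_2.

x_1 = 3, x_2 = 3, maximum P = 219

Corner points and P = 18x_1 + 55x_2:
  (0, 0) → P = 0
  (0, 15/4) → P = 825/4
  (12, 0) → P = 216
  (3, 3) → P = 219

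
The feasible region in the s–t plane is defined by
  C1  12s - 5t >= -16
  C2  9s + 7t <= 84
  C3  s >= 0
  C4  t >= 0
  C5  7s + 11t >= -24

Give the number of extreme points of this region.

Of the 10 pairwise boundary intersections, those satisfying every inequality are:
  (308/129, 384/43)
  (0, 16/5)
  (28/3, 0)
  (0, 0)

4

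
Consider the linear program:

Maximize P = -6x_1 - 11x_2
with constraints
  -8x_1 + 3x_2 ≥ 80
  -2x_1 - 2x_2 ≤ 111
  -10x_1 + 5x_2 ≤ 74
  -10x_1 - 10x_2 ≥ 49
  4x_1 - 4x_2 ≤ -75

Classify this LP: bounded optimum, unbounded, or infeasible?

The boundaries -8x_1 + 3x_2 = 80 and -2x_1 - 2x_2 = 111 meet at (-493/22, -364/11), but that point violates 4x_1 - 4x_2 ≤ -75. Every candidate vertex is excluded by some other constraint, so the feasible region is empty.

infeasible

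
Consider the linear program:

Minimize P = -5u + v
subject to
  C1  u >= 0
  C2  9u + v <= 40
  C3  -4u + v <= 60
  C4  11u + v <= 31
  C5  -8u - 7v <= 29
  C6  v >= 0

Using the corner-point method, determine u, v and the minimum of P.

Feasible corners and P = -5u + v:
  (0, 31) → P = 31
  (0, 0) → P = 0
  (31/11, 0) → P = -155/11

u = 31/11, v = 0, minimum P = -155/11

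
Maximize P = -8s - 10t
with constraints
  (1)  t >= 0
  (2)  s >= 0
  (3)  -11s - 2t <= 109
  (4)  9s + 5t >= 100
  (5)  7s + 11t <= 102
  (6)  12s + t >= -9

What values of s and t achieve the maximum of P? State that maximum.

Vertices and P = -8s - 10t:
  (100/9, 0) → P = -800/9
  (102/7, 0) → P = -816/7
  (295/32, 109/32) → P = -1725/16

The optimum lies where t = 0 and 9s + 5t = 100.
Solving simultaneously gives s = 100/9, t = 0.

s = 100/9, t = 0, maximum P = -800/9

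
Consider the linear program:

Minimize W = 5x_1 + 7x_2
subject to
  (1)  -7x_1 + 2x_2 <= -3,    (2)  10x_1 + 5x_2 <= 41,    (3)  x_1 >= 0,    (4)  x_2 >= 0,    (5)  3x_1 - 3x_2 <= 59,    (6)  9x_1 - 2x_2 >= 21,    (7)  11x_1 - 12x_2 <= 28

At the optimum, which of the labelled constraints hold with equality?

Feasible corners and W = 5x_1 + 7x_2:
  (187/65, 159/65) → W = 2048/65
  (632/175, 171/175) → W = 4357/175
  (7/3, 0) → W = 35/3
  (28/11, 0) → W = 140/11

The minimum is at (7/3, 0). Substituting into each constraint, equality holds for (4) and (6); the remaining constraints have slack.

(4) and (6)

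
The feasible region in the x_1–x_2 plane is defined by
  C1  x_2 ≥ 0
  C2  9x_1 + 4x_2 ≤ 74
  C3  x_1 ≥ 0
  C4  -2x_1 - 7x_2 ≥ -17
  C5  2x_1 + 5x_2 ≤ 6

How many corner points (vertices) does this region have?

3

Of the 10 pairwise boundary intersections, those satisfying every inequality are:
  (0, 0)
  (3, 0)
  (0, 6/5)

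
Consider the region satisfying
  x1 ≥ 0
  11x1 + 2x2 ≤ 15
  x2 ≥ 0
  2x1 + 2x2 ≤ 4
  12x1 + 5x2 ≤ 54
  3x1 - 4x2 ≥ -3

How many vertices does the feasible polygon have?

Pairwise boundary intersections that survive every other constraint:
  (0, 0)
  (0, 3/4)
  (15/11, 0)
  (11/9, 7/9)
  (5/7, 9/7)

5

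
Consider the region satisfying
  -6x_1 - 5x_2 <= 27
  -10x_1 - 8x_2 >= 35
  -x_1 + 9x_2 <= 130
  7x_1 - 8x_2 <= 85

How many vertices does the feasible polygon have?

4

Of the 6 pairwise boundary intersections, those satisfying every inequality are:
  (-893/59, 753/59)
  (209/83, -699/83)
  (-1355/98, 1265/98)
  (50/17, -1095/136)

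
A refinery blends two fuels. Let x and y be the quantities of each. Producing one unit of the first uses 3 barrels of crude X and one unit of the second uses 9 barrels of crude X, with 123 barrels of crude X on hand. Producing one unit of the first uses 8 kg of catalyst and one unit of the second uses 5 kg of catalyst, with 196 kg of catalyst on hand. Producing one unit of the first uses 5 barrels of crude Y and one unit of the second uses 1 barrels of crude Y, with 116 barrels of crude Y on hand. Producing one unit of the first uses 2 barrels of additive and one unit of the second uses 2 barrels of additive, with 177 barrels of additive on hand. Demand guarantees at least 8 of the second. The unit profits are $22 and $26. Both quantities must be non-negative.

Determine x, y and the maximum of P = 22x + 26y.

x = 17, y = 8, maximum P = 582

Extreme points and P = 22x + 26y:
  (0, 41/3) → P = 1066/3
  (0, 8) → P = 208
  (17, 8) → P = 582

At the optimal vertex, 3x + 9y = 123 and y = 8.
Solving simultaneously gives x = 17, y = 8.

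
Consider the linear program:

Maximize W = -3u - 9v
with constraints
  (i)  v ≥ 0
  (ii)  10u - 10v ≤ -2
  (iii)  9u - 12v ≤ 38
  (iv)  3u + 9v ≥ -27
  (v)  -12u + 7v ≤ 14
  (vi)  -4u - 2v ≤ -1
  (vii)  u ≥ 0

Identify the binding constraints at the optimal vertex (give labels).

Feasible corners and W = -3u - 9v:
  (1/10, 3/10) → W = -3
  (0, 2) → W = -18
  (0, 1/2) → W = -9/2
The feasible region is unbounded (it extends along (1, 1), (7, 12)), but W strictly decreases along every unbounded feasible direction, so there is no improving ray and the maximum is attained at a vertex.

The maximum is at (1/10, 3/10). Substituting into each constraint, equality holds for (ii) and (vi); the remaining constraints have slack.

(ii) and (vi)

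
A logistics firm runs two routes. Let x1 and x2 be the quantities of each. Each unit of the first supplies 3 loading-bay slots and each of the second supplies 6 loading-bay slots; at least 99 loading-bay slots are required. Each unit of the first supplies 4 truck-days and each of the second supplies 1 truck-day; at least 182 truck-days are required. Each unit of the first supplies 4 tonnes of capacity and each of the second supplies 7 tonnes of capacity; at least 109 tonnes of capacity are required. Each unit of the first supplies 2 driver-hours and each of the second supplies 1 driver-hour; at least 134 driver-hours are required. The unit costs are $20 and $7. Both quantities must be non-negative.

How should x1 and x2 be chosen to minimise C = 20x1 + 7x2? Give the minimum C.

Corner points and C = 20x1 + 7x2:
  (0, 182) → C = 1274
  (67, 0) → C = 1340
  (24, 86) → C = 1082
The feasible region is unbounded (it extends along (0, 1), (1, 0)), but C strictly increases along every unbounded feasible direction, so there is no improving ray and the minimum is attained at a vertex.

x1 = 24, x2 = 86, minimum C = 1082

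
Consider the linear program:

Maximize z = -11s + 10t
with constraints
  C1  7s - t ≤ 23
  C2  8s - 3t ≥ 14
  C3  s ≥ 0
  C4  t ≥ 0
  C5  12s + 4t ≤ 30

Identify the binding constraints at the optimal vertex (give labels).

Corner points and z = -11s + 10t:
  (7/4, 0) → z = -77/4
  (73/34, 18/17) → z = -443/34
  (5/2, 0) → z = -55/2

The maximum is at (73/34, 18/17). Substituting into each constraint, equality holds for C2 and C5; the remaining constraints have slack.

C2 and C5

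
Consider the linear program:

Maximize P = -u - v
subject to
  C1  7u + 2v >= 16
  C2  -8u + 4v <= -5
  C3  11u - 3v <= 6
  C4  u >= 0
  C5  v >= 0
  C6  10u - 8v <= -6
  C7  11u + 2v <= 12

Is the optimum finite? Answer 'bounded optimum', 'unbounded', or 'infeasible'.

infeasible

The boundaries 10u - 8v = -6 and 11u + 2v = 12 meet at (7/9, 31/18), but that point violates 7u + 2v ≥ 16. Every candidate vertex is excluded by some other constraint, so the feasible region is empty.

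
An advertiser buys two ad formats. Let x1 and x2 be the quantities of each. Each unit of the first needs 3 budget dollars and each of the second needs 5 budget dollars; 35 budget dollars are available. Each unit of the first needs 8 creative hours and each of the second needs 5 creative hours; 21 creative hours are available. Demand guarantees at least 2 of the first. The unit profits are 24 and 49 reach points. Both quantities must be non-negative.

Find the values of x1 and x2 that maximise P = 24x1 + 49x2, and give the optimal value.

x1 = 2, x2 = 1, maximum P = 97

Feasible corners and P = 24x1 + 49x2:
  (21/8, 0) → P = 63
  (2, 0) → P = 48
  (2, 1) → P = 97

The binding constraints are 8x1 + 5x2 = 21 and x1 = 2.
Solving simultaneously gives x1 = 2, x2 = 1.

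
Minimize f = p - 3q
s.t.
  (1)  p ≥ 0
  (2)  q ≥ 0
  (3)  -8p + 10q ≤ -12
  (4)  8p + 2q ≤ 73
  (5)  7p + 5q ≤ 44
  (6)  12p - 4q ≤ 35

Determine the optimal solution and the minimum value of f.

Vertices and f = p - 3q:
  (3/2, 0) → f = 3/2
  (35/12, 0) → f = 35/12
  (151/44, 17/11) → f = -53/44

The optimum lies where -8p + 10q = -12 and 12p - 4q = 35.
Solving simultaneously gives p = 151/44, q = 17/11.

p = 151/44, q = 17/11, minimum f = -53/44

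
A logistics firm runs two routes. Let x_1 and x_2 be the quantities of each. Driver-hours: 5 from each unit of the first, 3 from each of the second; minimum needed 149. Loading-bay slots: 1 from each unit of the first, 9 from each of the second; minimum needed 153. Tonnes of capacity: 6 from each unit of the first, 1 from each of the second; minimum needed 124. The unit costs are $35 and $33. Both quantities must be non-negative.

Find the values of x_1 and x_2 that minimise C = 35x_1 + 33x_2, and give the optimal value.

Extreme points and C = 35x_1 + 33x_2:
  (0, 124) → C = 4092
  (153, 0) → C = 5355
  (21, 44/3) → C = 1219
  (223/13, 274/13) → C = 16847/13
The feasible region is unbounded (it extends along (0, 1), (1, 0)), but C strictly increases along every unbounded feasible direction, so there is no improving ray and the minimum is attained at a vertex.

The optimum lies where 5x_1 + 3x_2 = 149 and x_1 + 9x_2 = 153.
Solving simultaneously gives x_1 = 21, x_2 = 44/3.

x_1 = 21, x_2 = 44/3, minimum C = 1219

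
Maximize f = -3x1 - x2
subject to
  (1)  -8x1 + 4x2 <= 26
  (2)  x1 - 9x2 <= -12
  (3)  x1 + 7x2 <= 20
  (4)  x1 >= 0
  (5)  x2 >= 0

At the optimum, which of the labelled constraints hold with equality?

Corner points and f = -3x1 - x2:
  (6, 2) → f = -20
  (0, 4/3) → f = -4/3
  (0, 20/7) → f = -20/7

The maximum is at (0, 4/3). Substituting into each constraint, equality holds for (2) and (4); the remaining constraints have slack.

(2) and (4)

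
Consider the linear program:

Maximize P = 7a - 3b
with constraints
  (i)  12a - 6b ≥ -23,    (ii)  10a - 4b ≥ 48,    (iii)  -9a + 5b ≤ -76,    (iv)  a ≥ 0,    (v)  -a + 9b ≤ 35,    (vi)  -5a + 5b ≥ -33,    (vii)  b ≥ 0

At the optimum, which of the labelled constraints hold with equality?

Corner points and P = 7a - 3b:
  (859/76, 391/76) → P = 1210/19
  (43/4, 83/20) → P = 314/5
  (59/5, 26/5) → P = 67

The maximum is at (59/5, 26/5). Substituting into each constraint, equality holds for (v) and (vi); the remaining constraints have slack.

(v) and (vi)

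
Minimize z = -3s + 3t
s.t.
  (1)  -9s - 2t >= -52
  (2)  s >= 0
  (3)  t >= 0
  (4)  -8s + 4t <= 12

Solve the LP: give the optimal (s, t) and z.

Vertices and z = -3s + 3t:
  (52/9, 0) → z = -52/3
  (46/13, 131/13) → z = 255/13
  (0, 0) → z = 0
  (0, 3) → z = 9

s = 52/9, t = 0, minimum z = -52/3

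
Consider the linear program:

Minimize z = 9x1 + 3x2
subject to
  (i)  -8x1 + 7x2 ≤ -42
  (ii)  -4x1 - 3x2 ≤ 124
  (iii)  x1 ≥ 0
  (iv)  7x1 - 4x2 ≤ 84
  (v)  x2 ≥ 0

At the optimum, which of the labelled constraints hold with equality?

(i) and (v)

Corner points and z = 9x1 + 3x2:
  (420/17, 378/17) → z = 4914/17
  (21/4, 0) → z = 189/4
  (12, 0) → z = 108

The minimum is at (21/4, 0). Substituting into each constraint, equality holds for (i) and (v); the remaining constraints have slack.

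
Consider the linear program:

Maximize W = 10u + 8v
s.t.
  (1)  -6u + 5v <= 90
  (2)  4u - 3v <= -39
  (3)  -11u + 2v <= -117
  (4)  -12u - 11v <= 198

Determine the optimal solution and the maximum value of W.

Vertices and W = 10u + 8v:
  (75/2, 63) → W = 879
  (765/43, 1692/43) → W = 21186/43
  (429/25, 897/25) → W = 11466/25

At the optimal vertex, -6u + 5v = 90 and 4u - 3v = -39.
Solving simultaneously gives u = 75/2, v = 63.

u = 75/2, v = 63, maximum W = 879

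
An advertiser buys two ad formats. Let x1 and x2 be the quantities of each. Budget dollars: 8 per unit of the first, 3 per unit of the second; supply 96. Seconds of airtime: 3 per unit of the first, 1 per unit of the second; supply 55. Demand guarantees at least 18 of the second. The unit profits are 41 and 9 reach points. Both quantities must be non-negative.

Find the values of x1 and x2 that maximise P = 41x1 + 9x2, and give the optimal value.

x1 = 21/4, x2 = 18, maximum P = 1509/4

Corner points and P = 41x1 + 9x2:
  (0, 32) → P = 288
  (0, 18) → P = 162
  (21/4, 18) → P = 1509/4

The binding constraints are 8x1 + 3x2 = 96 and x2 = 18.
Solving simultaneously gives x1 = 21/4, x2 = 18.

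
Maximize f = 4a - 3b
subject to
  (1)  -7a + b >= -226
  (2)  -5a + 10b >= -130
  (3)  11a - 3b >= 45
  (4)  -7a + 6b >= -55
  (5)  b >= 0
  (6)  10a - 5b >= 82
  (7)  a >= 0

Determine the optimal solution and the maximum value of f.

a = 1301/35, b = 171/5, maximum f = 1613/35

Vertices and f = 4a - 3b:
  (1301/35, 171/5) → f = 1613/35
  (1048/25, 1686/25) → f = -866/25
  (217/25, 24/25) → f = 796/25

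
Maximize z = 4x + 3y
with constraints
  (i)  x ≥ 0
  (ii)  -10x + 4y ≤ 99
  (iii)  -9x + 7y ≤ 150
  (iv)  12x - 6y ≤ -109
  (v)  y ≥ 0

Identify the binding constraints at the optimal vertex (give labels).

(iii) and (iv)

Vertices and z = 4x + 3y:
  (0, 150/7) → z = 450/7
  (0, 109/6) → z = 109/2
  (137/30, 273/10) → z = 601/6

The maximum is at (137/30, 273/10). Substituting into each constraint, equality holds for (iii) and (iv); the remaining constraints have slack.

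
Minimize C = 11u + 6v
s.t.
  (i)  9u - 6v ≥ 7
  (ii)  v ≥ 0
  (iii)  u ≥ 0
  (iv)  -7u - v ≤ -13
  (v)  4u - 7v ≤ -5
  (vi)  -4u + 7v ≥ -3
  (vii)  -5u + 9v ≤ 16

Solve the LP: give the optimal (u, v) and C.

u = 79/39, v = 73/39, minimum C = 1307/39

Vertices and C = 11u + 6v:
  (79/39, 73/39) → C = 1307/39
  (53/17, 179/51) → C = 941/17
  (67, 39) → C = 971

At the optimal vertex, 9u - 6v = 7 and 4u - 7v = -5.
Solving simultaneously gives u = 79/39, v = 73/39.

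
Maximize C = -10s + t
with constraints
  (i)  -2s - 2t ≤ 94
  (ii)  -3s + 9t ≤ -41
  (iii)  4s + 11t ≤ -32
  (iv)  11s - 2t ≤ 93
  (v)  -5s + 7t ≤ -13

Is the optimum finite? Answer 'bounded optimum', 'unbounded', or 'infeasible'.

Corner points and C = -10s + t:
  (-1/13, -610/13) → C = -600/13
  (-79/3, -62/3) → C = 728/3
  (163/69, -260/69) → C = -630/23
  (-85/12, -83/12) → C = 767/12
  (959/129, -724/129) → C = -3438/43
The feasible region has finitely many vertices and no improving ray; the maximum is 728/3 at (-79/3, -62/3).

bounded optimum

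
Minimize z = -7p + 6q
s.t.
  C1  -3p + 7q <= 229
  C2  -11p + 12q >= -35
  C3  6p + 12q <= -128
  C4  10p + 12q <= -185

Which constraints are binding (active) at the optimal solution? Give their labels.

C2 and C4

Extreme points and z = -7p + 6q:
  (-1822/39, 165/13) → z = 15724/39
  (-50/7, -265/28) → z = -95/14
  (-57/4, -85/24) → z = 157/2
The feasible region is unbounded (it extends along (-7, -3), (-12, -11)), but z strictly increases along every unbounded feasible direction, so there is no improving ray and the minimum is attained at a vertex.

The minimum is at (-50/7, -265/28). Substituting into each constraint, equality holds for C2 and C4; the remaining constraints have slack.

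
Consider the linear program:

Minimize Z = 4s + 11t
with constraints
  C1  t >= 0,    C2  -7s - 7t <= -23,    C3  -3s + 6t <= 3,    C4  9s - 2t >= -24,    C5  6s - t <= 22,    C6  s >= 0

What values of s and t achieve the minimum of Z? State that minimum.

s = 23/7, t = 0, minimum Z = 92/7

Corner points and Z = 4s + 11t:
  (23/7, 0) → Z = 92/7
  (11/3, 0) → Z = 44/3
  (13/7, 10/7) → Z = 162/7
  (45/11, 28/11) → Z = 488/11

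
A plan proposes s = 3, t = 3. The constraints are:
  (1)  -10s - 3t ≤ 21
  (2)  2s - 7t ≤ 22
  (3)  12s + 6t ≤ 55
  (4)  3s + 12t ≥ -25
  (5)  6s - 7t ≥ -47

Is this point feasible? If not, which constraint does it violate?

(1): -39 ≤ 21 ✓
(2): -15 ≤ 22 ✓
(3): 54 ≤ 55 ✓
(4): 45 ≥ -25 ✓
(5): -3 ≥ -47 ✓

feasible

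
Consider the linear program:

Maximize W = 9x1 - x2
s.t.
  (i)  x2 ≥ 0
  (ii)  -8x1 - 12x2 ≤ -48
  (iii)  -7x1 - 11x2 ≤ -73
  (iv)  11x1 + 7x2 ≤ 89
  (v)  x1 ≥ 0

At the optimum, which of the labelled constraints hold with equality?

Vertices and W = 9x1 - x2:
  (13/2, 5/2) → W = 56
  (0, 73/11) → W = -73/11
  (0, 89/7) → W = -89/7

The maximum is at (13/2, 5/2). Substituting into each constraint, equality holds for (iii) and (iv); the remaining constraints have slack.

(iii) and (iv)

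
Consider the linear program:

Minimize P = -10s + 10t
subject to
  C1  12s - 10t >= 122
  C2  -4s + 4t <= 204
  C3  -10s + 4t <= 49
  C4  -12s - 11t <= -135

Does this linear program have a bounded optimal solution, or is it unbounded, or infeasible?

unbounded

From the feasible point (316, 367), moving in the direction (11, -12) keeps every constraint satisfied while P decreases without bound.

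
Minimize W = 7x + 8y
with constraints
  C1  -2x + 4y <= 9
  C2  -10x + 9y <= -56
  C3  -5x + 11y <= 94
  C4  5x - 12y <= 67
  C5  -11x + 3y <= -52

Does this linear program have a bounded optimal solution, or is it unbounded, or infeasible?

Feasible corners and W = 7x + 8y:
  (305/22, 101/11) → W = 341/2
  (277/2, 143/2) → W = 3083/2
  (100/23, -32/23) → W = 444/23
  (47/13, -53/13) → W = -95/13
The feasible region has finitely many vertices and no improving ray; the minimum is -95/13 at (47/13, -53/13).

bounded optimum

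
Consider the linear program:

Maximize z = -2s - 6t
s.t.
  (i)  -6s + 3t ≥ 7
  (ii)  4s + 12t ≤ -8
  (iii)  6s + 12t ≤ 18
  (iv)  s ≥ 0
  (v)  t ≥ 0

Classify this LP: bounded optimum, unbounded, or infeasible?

infeasible

The boundaries 4s + 12t = -8 and t = 0 meet at (-2, 0), but that point violates s ≥ 0. Every candidate vertex is excluded by some other constraint, so the feasible region is empty.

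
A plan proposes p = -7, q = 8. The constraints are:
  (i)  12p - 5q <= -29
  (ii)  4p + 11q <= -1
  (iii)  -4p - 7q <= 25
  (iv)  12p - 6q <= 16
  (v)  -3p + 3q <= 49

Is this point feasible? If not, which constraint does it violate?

not feasible — violates (ii)

Constraint (ii): 4p + 11q = 60, which is not ≤ -1. All other constraints are satisfied.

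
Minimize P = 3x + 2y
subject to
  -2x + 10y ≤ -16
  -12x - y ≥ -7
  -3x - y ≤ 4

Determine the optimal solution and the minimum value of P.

x = 11/9, y = -23/3, minimum P = -35/3

Extreme points and P = 3x + 2y:
  (43/61, -89/61) → P = -49/61
  (-3/4, -7/4) → P = -23/4
  (11/9, -23/3) → P = -35/3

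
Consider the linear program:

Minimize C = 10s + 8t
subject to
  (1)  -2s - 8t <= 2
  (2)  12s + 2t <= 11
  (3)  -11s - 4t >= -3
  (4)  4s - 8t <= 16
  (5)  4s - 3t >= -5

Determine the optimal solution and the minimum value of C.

s = -23/19, t = 1/19, minimum C = -222/19

Feasible corners and C = 10s + 8t:
  (2/5, -7/20) → C = 6/5
  (-23/19, 1/19) → C = -222/19
  (-11/49, 67/49) → C = 426/49

At the optimal vertex, -2s - 8t = 2 and 4s - 3t = -5.
Solving simultaneously gives s = -23/19, t = 1/19.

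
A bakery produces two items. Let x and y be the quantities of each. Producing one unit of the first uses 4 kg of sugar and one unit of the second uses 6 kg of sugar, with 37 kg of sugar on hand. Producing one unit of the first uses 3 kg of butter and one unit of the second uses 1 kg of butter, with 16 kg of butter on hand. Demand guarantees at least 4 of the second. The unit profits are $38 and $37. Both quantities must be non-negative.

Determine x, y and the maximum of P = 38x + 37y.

x = 13/4, y = 4, maximum P = 543/2

Corner points and P = 38x + 37y:
  (0, 37/6) → P = 1369/6
  (0, 4) → P = 148
  (13/4, 4) → P = 543/2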